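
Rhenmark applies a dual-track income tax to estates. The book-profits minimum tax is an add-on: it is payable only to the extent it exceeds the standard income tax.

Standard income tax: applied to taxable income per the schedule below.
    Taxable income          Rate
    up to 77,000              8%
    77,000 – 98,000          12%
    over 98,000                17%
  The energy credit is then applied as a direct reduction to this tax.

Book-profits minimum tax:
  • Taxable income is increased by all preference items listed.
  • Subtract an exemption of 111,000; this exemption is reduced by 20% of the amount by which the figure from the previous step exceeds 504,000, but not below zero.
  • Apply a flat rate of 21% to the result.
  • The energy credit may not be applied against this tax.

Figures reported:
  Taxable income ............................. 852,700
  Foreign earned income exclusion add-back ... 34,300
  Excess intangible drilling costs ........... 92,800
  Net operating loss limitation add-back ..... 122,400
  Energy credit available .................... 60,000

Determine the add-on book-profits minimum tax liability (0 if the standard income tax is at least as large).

Standard income tax:
  77,000 × 8% = 6,160
  21,000 × 12% = 2,520
  754,700 × 17% = 128,299
  → 136,979
  Less energy credit 60,000 → 76,979

Book-profits minimum tax:
  Adjusted income: 852,700 + 34,300 + 92,800 + 122,400 = 1,102,200
  Exemption: 20% × (1,102,200 − 504,000) = 119,640 ≥ 111,000, so the exemption is fully phased out
  Base: 1,102,200 − 0 = 1,102,200
  1,102,200 × 21% = 231,462

Excess of book-profits minimum tax over standard income tax: 231,462 − 76,979 = 154,483.

154,483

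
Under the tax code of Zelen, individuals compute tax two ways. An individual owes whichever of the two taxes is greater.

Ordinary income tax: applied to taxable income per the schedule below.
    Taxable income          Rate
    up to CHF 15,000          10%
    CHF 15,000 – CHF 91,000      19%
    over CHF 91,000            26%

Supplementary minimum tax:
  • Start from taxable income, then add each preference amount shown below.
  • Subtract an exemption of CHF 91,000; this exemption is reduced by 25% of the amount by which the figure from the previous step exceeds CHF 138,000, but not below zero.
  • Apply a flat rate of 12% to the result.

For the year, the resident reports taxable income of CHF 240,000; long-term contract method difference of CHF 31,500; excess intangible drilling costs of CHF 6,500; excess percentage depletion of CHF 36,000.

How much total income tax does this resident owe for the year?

CHF 54,680

Supplementary minimum tax:
  Adjusted income: CHF 240,000 + CHF 31,500 + CHF 6,500 + CHF 36,000 = CHF 314,000
  Exemption: CHF 91,000 − 25% × (CHF 314,000 − CHF 138,000) = CHF 91,000 − CHF 44,000 = CHF 47,000
  Base: CHF 314,000 − CHF 47,000 = CHF 267,000
  CHF 267,000 × 12% = CHF 32,040

Ordinary income tax:
  CHF 15,000 × 10% = CHF 1,500
  CHF 76,000 × 19% = CHF 14,440
  CHF 149,000 × 26% = CHF 38,740
  → CHF 54,680

CHF 54,680 > CHF 32,040, so the ordinary income tax governs.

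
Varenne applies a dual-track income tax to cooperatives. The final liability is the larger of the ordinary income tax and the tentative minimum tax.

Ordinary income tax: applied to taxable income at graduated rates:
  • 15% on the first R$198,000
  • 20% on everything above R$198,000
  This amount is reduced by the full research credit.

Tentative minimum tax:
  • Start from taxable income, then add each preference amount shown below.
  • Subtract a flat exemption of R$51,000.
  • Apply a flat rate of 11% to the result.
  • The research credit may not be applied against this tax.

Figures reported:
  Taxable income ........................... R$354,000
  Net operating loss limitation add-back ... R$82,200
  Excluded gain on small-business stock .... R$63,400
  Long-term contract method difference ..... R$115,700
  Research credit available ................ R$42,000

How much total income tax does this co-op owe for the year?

R$62,073

Ordinary income tax:
  R$198,000 × 15% = R$29,700
  R$156,000 × 20% = R$31,200
  → R$60,900
  Less research credit R$42,000 → R$18,900

Tentative minimum tax:
  Adjusted income: R$354,000 + R$82,200 + R$63,400 + R$115,700 = R$615,300
  Less exemption R$51,000 → base R$564,300
  R$564,300 × 11% = R$62,073

R$62,073 > R$18,900, so the tentative minimum tax is the binding amount.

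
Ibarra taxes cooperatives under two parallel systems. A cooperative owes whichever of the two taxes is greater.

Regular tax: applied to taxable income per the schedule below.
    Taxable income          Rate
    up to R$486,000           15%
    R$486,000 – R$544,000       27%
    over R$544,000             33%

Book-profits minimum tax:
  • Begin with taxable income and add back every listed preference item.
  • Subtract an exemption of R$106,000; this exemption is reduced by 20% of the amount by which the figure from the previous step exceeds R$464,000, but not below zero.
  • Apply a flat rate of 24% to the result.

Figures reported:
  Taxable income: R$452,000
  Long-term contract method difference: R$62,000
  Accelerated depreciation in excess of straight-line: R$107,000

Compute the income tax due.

R$131,136

Regular tax:
  R$452,000 × 15% = R$67,800

Book-profits minimum tax:
  Adjusted income: R$452,000 + R$62,000 + R$107,000 = R$621,000
  Exemption: R$106,000 − 20% × (R$621,000 − R$464,000) = R$106,000 − R$31,400 = R$74,600
  Base: R$621,000 − R$74,600 = R$546,400
  R$546,400 × 24% = R$131,136

R$131,136 > R$67,800, so the book-profits minimum tax is the binding amount.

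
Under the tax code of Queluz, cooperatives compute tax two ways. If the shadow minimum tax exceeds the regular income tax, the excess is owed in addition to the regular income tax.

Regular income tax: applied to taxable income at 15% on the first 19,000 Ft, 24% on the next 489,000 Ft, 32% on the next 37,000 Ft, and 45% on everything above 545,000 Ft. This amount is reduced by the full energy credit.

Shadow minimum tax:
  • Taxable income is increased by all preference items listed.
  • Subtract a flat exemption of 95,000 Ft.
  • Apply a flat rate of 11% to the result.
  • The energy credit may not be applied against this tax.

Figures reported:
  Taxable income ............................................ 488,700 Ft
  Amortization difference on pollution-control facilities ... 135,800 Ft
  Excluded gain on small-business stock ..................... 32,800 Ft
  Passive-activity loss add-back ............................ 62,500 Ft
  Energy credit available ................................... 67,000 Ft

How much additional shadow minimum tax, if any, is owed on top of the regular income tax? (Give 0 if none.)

20,150 Ft

Regular income tax:
  19,000 Ft × 15% = 2,850 Ft
  469,700 Ft × 24% = 112,728 Ft
  → 115,578 Ft
  Less energy credit 67,000 Ft → 48,578 Ft

Shadow minimum tax:
  Adjusted income: 488,700 Ft + 135,800 Ft + 32,800 Ft + 62,500 Ft = 719,800 Ft
  Less exemption 95,000 Ft → base 624,800 Ft
  624,800 Ft × 11% = 68,728 Ft

Excess of shadow minimum tax over regular income tax: 68,728 Ft − 48,578 Ft = 20,150 Ft.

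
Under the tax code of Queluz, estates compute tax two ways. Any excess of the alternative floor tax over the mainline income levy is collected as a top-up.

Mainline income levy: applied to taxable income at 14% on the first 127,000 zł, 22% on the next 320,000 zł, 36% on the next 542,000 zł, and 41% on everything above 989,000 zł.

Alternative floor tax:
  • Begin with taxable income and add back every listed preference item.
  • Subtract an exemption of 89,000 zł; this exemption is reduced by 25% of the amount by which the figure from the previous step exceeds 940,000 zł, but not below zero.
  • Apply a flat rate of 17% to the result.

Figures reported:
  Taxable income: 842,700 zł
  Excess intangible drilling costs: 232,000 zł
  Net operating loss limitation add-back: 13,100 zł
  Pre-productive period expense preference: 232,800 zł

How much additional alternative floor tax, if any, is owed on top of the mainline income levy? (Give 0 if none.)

Mainline income levy:
  127,000 zł × 14% = 17,780 zł
  320,000 zł × 22% = 70,400 zł
  395,700 zł × 36% = 142,452 zł
  → 230,632 zł

Alternative floor tax:
  Adjusted income: 842,700 zł + 232,000 zł + 13,100 zł + 232,800 zł = 1,320,600 zł
  Exemption: 25% × (1,320,600 zł − 940,000 zł) = 95,150 zł ≥ 89,000 zł, so the exemption is fully phased out
  Base: 1,320,600 zł − 0 zł = 1,320,600 zł
  1,320,600 zł × 17% = 224,502 zł

224,502 zł ≤ 230,632 zł, so no add-on is due.

0 zł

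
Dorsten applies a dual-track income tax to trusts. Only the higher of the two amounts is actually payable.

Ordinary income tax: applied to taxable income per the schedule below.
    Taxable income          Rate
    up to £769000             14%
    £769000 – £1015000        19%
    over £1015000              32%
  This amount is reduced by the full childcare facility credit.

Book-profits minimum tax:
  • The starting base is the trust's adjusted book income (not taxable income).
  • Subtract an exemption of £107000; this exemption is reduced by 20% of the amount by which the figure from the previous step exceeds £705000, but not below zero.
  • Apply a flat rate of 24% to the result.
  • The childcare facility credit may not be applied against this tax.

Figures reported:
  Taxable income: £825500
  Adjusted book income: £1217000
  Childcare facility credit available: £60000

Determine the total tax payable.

£290976

Ordinary income tax:
  £769000 × 14% = £107660
  £56500 × 19% = £10735
  → £118395
  Less childcare facility credit £60000 → £58395

Book-profits minimum tax:
  Base (adjusted book income): £1217000
  Exemption: £107000 − 20% × (£1217000 − £705000) = £107000 − £102400 = £4600
  Base: £1217000 − £4600 = £1212400
  £1212400 × 24% = £290976

£290976 > £58395, so the book-profits minimum tax is the binding amount.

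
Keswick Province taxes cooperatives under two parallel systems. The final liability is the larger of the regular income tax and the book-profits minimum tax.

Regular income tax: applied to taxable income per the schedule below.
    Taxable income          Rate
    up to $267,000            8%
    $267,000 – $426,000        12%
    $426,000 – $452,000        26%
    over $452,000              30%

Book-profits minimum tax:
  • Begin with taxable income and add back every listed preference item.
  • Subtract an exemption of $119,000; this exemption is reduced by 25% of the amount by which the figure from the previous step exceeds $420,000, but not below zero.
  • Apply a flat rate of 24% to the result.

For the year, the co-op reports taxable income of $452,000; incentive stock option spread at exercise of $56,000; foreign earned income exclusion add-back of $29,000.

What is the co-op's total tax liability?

Regular income tax:
  $267,000 × 8% = $21,360
  $159,000 × 12% = $19,080
  $26,000 × 26% = $6,760
  → $47,200

Book-profits minimum tax:
  Adjusted income: $452,000 + $56,000 + $29,000 = $537,000
  Exemption: $119,000 − 25% × ($537,000 − $420,000) = $119,000 − $29,250 = $89,750
  Base: $537,000 − $89,750 = $447,250
  $447,250 × 24% = $107,340

$107,340 > $47,200, so the book-profits minimum tax is the binding amount.

$107,340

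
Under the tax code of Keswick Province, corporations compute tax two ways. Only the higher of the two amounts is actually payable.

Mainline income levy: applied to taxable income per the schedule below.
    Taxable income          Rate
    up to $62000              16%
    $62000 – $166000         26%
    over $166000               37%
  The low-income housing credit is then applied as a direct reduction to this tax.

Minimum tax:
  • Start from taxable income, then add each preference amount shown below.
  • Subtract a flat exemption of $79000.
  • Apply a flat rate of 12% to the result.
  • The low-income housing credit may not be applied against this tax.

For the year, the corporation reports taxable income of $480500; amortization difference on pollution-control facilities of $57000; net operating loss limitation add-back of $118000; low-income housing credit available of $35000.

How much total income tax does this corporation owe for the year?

$118325

Mainline income levy:
  $62000 × 16% = $9920
  $104000 × 26% = $27040
  $314500 × 37% = $116365
  → $153325
  Less low-income housing credit $35000 → $118325

Minimum tax:
  Adjusted income: $480500 + $57000 + $118000 = $655500
  Less exemption $79000 → base $576500
  $576500 × 12% = $69180

$118325 > $69180, so the mainline income levy governs.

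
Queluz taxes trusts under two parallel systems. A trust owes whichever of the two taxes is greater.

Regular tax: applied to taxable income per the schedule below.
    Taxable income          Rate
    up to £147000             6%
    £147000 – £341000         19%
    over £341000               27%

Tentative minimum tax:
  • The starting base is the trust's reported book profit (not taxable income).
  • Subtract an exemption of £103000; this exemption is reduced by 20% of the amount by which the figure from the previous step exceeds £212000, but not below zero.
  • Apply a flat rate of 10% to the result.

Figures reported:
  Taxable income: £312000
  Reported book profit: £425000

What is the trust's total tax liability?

£40170

Tentative minimum tax:
  Base (reported book profit): £425000
  Exemption: £103000 − 20% × (£425000 − £212000) = £103000 − £42600 = £60400
  Base: £425000 − £60400 = £364600
  £364600 × 10% = £36460

Regular tax:
  £147000 × 6% = £8820
  £165000 × 19% = £31350
  → £40170

£40170 > £36460, so the regular tax governs.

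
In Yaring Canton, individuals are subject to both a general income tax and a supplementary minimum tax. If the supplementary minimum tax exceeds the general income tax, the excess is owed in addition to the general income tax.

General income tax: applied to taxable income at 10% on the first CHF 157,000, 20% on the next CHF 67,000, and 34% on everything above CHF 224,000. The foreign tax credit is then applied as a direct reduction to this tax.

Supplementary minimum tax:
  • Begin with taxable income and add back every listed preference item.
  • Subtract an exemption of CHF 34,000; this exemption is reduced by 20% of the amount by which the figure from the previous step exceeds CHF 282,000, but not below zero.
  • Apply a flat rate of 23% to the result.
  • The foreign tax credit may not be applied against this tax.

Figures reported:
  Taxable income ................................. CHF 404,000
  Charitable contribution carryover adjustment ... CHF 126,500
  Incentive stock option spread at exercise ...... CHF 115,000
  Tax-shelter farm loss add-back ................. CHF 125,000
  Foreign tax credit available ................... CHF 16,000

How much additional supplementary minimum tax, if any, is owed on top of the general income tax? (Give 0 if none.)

Supplementary minimum tax:
  Adjusted income: CHF 404,000 + CHF 126,500 + CHF 115,000 + CHF 125,000 = CHF 770,500
  Exemption: 20% × (CHF 770,500 − CHF 282,000) = CHF 97,700 ≥ CHF 34,000, so the exemption is fully phased out
  Base: CHF 770,500 − CHF 0 = CHF 770,500
  CHF 770,500 × 23% = CHF 177,215

General income tax:
  CHF 157,000 × 10% = CHF 15,700
  CHF 67,000 × 20% = CHF 13,400
  CHF 180,000 × 34% = CHF 61,200
  → CHF 90,300
  Less foreign tax credit CHF 16,000 → CHF 74,300

Excess of supplementary minimum tax over general income tax: CHF 177,215 − CHF 74,300 = CHF 102,915.

CHF 102,915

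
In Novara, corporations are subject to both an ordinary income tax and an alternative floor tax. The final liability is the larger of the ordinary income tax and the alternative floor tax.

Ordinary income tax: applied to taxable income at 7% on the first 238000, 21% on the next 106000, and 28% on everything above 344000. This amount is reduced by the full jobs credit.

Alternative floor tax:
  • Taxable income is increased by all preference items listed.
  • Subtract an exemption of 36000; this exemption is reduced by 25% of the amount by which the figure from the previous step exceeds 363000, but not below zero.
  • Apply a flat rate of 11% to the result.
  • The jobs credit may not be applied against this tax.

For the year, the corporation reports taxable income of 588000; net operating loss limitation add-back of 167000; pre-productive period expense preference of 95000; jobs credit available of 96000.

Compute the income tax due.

93500

Ordinary income tax:
  238000 × 7% = 16660
  106000 × 21% = 22260
  244000 × 28% = 68320
  → 107240
  Less jobs credit 96000 → 11240

Alternative floor tax:
  Adjusted income: 588000 + 167000 + 95000 = 850000
  Exemption: 25% × (850000 − 363000) = 121750 ≥ 36000, so the exemption is fully phased out
  Base: 850000 − 0 = 850000
  850000 × 11% = 93500

93500 > 11240, so the alternative floor tax is the binding amount.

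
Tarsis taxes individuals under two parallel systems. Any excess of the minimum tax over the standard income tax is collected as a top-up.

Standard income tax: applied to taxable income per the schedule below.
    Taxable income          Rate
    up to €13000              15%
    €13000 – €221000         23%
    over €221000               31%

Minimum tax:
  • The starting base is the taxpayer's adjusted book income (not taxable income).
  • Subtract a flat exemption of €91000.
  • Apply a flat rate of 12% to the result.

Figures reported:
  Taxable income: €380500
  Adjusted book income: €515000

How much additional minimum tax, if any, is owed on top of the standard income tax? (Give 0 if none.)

€0

Minimum tax:
  Base (adjusted book income): €515000
  Less exemption €91000 → base €424000
  €424000 × 12% = €50880

Standard income tax:
  €13000 × 15% = €1950
  €208000 × 23% = €47840
  €159500 × 31% = €49445
  → €99235

€50880 ≤ €99235, so no add-on is due.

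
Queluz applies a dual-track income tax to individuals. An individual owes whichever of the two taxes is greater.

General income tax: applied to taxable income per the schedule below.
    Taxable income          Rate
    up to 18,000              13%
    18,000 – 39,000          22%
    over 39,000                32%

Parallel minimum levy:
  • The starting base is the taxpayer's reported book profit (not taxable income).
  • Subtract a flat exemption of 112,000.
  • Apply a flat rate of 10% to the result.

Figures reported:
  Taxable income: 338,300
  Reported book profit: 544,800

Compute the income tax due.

102,736

Parallel minimum levy:
  Base (reported book profit): 544,800
  Less exemption 112,000 → base 432,800
  432,800 × 10% = 43,280

General income tax:
  18,000 × 13% = 2,340
  21,000 × 22% = 4,620
  299,300 × 32% = 95,776
  → 102,736

102,736 > 43,280, so the general income tax governs.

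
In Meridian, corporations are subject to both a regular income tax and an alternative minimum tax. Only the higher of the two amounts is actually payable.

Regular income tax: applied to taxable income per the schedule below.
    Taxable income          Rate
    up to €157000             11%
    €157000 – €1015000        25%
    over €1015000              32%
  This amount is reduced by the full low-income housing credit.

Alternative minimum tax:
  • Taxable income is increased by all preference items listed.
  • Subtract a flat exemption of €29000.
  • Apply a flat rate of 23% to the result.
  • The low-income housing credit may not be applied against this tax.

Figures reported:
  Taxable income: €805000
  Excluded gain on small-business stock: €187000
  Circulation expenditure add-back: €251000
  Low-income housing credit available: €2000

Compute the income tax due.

Regular income tax:
  €157000 × 11% = €17270
  €648000 × 25% = €162000
  → €179270
  Less low-income housing credit €2000 → €177270

Alternative minimum tax:
  Adjusted income: €805000 + €187000 + €251000 = €1243000
  Less exemption €29000 → base €1214000
  €1214000 × 23% = €279220

€279220 > €177270, so the alternative minimum tax is the binding amount.

€279220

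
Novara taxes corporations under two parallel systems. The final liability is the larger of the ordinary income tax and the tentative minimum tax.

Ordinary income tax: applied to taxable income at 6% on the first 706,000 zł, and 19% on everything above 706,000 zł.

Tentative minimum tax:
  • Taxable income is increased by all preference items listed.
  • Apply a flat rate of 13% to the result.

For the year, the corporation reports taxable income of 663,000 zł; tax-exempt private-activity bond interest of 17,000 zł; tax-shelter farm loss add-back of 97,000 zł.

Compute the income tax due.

Tentative minimum tax:
  Adjusted income: 663,000 zł + 17,000 zł + 97,000 zł = 777,000 zł
  777,000 zł × 13% = 101,010 zł

Ordinary income tax:
  663,000 zł × 6% = 39,780 zł

101,010 zł > 39,780 zł, so the tentative minimum tax is the binding amount.

101,010 zł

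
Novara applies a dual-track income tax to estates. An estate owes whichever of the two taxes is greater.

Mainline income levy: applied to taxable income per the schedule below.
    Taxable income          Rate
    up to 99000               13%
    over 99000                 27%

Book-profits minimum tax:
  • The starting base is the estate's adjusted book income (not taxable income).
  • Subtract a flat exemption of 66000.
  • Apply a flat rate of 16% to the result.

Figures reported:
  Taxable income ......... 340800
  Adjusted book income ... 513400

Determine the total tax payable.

Mainline income levy:
  99000 × 13% = 12870
  241800 × 27% = 65286
  → 78156

Book-profits minimum tax:
  Base (adjusted book income): 513400
  Less exemption 66000 → base 447400
  447400 × 16% = 71584

78156 > 71584, so the mainline income levy governs.

78156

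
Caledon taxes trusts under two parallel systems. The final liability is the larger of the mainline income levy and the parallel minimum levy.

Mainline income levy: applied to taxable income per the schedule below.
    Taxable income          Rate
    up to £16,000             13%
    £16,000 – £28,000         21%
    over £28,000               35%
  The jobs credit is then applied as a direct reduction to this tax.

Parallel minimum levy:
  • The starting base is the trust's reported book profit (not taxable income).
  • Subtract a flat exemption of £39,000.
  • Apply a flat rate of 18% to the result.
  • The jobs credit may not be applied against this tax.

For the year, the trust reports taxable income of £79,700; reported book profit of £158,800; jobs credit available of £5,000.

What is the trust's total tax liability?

Parallel minimum levy:
  Base (reported book profit): £158,800
  Less exemption £39,000 → base £119,800
  £119,800 × 18% = £21,564

Mainline income levy:
  £16,000 × 13% = £2,080
  £12,000 × 21% = £2,520
  £51,700 × 35% = £18,095
  → £22,695
  Less jobs credit £5,000 → £17,695

£21,564 > £17,695, so the parallel minimum levy is the binding amount.

£21,564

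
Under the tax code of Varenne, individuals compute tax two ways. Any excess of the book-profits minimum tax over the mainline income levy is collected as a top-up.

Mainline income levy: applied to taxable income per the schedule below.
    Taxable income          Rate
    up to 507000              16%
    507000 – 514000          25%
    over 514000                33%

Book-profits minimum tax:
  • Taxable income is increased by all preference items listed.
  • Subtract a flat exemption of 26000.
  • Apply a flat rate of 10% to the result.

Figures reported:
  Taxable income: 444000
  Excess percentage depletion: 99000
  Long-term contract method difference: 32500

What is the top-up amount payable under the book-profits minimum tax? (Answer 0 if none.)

Book-profits minimum tax:
  Adjusted income: 444000 + 99000 + 32500 = 575500
  Less exemption 26000 → base 549500
  549500 × 10% = 54950

Mainline income levy:
  444000 × 16% = 71040

54950 ≤ 71040, so no add-on is due.

0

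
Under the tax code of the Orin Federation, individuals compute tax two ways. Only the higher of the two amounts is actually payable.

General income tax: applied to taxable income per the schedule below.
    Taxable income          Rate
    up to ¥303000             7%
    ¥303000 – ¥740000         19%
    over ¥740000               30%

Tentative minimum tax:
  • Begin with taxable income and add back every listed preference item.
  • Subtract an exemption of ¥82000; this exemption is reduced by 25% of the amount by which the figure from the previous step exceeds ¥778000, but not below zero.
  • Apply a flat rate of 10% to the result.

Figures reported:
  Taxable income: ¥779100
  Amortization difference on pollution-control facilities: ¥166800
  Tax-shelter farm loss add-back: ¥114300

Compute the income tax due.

¥115970

Tentative minimum tax:
  Adjusted income: ¥779100 + ¥166800 + ¥114300 = ¥1060200
  Exemption: ¥82000 − 25% × (¥1060200 − ¥778000) = ¥82000 − ¥70550 = ¥11450
  Base: ¥1060200 − ¥11450 = ¥1048750
  ¥1048750 × 10% = ¥104875

General income tax:
  ¥303000 × 7% = ¥21210
  ¥437000 × 19% = ¥83030
  ¥39100 × 30% = ¥11730
  → ¥115970

¥115970 > ¥104875, so the general income tax governs.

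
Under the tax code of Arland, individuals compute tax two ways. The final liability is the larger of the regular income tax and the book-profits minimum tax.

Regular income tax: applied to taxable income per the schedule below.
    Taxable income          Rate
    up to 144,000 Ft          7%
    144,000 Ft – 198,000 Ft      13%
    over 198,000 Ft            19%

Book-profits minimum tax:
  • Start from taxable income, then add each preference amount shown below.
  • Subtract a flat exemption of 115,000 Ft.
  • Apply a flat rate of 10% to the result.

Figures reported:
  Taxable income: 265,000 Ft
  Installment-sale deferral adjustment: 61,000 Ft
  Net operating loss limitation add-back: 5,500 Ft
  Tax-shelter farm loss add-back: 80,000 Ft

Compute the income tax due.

29,830 Ft

Book-profits minimum tax:
  Adjusted income: 265,000 Ft + 61,000 Ft + 5,500 Ft + 80,000 Ft = 411,500 Ft
  Less exemption 115,000 Ft → base 296,500 Ft
  296,500 Ft × 10% = 29,650 Ft

Regular income tax:
  144,000 Ft × 7% = 10,080 Ft
  54,000 Ft × 13% = 7,020 Ft
  67,000 Ft × 19% = 12,730 Ft
  → 29,830 Ft

29,830 Ft > 29,650 Ft, so the regular income tax governs.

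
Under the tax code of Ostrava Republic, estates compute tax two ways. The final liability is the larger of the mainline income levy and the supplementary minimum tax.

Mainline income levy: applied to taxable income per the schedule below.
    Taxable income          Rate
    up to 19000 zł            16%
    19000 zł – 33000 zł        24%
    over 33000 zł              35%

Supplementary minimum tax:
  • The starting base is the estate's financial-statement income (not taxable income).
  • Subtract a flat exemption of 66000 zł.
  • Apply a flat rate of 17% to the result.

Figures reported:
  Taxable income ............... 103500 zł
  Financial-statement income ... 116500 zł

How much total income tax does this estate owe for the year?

31075 zł

Mainline income levy:
  19000 zł × 16% = 3040 zł
  14000 zł × 24% = 3360 zł
  70500 zł × 35% = 24675 zł
  → 31075 zł

Supplementary minimum tax:
  Base (financial-statement income): 116500 zł
  Less exemption 66000 zł → base 50500 zł
  50500 zł × 17% = 8585 zł

31075 zł > 8585 zł, so the mainline income levy governs.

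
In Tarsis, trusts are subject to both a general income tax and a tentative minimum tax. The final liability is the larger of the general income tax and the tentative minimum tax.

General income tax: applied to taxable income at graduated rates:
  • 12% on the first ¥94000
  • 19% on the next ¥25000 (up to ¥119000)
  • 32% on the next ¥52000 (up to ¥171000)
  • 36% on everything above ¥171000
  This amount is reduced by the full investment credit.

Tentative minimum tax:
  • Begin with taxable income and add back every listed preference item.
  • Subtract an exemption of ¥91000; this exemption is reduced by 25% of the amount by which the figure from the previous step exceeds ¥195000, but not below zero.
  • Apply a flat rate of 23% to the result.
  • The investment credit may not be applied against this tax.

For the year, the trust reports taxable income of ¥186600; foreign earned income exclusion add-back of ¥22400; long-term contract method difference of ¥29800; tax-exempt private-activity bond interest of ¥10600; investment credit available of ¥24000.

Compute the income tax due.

Tentative minimum tax:
  Adjusted income: ¥186600 + ¥22400 + ¥29800 + ¥10600 = ¥249400
  Exemption: ¥91000 − 25% × (¥249400 − ¥195000) = ¥91000 − ¥13600 = ¥77400
  Base: ¥249400 − ¥77400 = ¥172000
  ¥172000 × 23% = ¥39560

General income tax:
  ¥94000 × 12% = ¥11280
  ¥25000 × 19% = ¥4750
  ¥52000 × 32% = ¥16640
  ¥15600 × 36% = ¥5616
  → ¥38286
  Less investment credit ¥24000 → ¥14286

¥39560 > ¥14286, so the tentative minimum tax is the binding amount.

¥39560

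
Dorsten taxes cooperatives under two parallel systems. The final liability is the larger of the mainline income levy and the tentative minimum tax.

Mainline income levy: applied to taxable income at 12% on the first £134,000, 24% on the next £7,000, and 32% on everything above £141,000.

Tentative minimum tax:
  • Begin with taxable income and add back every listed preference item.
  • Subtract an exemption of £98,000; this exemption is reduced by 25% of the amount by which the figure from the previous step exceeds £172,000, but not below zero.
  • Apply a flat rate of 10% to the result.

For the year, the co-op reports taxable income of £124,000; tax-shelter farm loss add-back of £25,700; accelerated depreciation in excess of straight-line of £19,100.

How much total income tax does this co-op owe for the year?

Mainline income levy:
  £124,000 × 12% = £14,880

Tentative minimum tax:
  Adjusted income: £124,000 + £25,700 + £19,100 = £168,800
  Exemption: £168,800 ≤ £172,000, so full £98,000 applies
  Base: £168,800 − £98,000 = £70,800
  £70,800 × 10% = £7,080

£14,880 > £7,080, so the mainline income levy governs.

£14,880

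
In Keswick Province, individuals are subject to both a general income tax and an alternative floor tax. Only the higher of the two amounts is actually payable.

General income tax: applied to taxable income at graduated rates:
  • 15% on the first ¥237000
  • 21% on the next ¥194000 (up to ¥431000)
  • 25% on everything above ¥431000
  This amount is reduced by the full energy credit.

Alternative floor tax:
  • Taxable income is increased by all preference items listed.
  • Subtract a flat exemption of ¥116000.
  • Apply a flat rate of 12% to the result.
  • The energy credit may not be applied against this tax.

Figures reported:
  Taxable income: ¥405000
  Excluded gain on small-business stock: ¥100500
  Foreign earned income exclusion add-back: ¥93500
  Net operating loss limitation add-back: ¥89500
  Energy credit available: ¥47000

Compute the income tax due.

General income tax:
  ¥237000 × 15% = ¥35550
  ¥168000 × 21% = ¥35280
  → ¥70830
  Less energy credit ¥47000 → ¥23830

Alternative floor tax:
  Adjusted income: ¥405000 + ¥100500 + ¥93500 + ¥89500 = ¥688500
  Less exemption ¥116000 → base ¥572500
  ¥572500 × 12% = ¥68700

¥68700 > ¥23830, so the alternative floor tax is the binding amount.

¥68700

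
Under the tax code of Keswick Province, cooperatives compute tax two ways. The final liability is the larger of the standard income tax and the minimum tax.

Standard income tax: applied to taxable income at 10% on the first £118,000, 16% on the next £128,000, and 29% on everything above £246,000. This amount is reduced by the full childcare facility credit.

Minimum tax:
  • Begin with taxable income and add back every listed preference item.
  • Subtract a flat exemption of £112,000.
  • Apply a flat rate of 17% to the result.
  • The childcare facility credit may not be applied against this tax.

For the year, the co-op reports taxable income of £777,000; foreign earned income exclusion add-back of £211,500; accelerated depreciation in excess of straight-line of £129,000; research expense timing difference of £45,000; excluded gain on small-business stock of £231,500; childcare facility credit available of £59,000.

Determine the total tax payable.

£217,940

Minimum tax:
  Adjusted income: £777,000 + £211,500 + £129,000 + £45,000 + £231,500 = £1,394,000
  Less exemption £112,000 → base £1,282,000
  £1,282,000 × 17% = £217,940

Standard income tax:
  £118,000 × 10% = £11,800
  £128,000 × 16% = £20,480
  £531,000 × 29% = £153,990
  → £186,270
  Less childcare facility credit £59,000 → £127,270

£217,940 > £127,270, so the minimum tax is the binding amount.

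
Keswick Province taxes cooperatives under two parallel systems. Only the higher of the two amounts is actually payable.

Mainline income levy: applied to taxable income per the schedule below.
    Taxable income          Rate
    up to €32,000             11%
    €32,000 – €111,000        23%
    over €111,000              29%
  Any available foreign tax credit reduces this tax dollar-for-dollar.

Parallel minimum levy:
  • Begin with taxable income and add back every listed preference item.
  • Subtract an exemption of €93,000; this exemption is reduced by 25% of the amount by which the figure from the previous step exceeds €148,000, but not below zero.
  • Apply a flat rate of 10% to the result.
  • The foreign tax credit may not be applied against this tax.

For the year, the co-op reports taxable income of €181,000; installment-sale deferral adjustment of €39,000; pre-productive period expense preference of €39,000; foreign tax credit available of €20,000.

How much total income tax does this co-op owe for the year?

€21,990

Parallel minimum levy:
  Adjusted income: €181,000 + €39,000 + €39,000 = €259,000
  Exemption: €93,000 − 25% × (€259,000 − €148,000) = €93,000 − €27,750 = €65,250
  Base: €259,000 − €65,250 = €193,750
  €193,750 × 10% = €19,375

Mainline income levy:
  €32,000 × 11% = €3,520
  €79,000 × 23% = €18,170
  €70,000 × 29% = €20,300
  → €41,990
  Less foreign tax credit €20,000 → €21,990

€21,990 > €19,375, so the mainline income levy governs.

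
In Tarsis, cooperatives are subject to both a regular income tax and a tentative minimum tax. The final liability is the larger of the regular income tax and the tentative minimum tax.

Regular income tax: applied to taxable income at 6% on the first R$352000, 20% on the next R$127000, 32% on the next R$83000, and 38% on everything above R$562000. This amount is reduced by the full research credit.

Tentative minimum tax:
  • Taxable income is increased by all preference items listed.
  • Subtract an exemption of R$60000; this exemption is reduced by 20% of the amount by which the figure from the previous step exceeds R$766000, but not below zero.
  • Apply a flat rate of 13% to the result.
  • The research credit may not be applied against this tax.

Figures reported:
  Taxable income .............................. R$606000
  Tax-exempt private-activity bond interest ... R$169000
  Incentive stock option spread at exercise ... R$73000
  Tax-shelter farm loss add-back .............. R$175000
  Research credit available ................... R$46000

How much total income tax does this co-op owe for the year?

R$131872

Regular income tax:
  R$352000 × 6% = R$21120
  R$127000 × 20% = R$25400
  R$83000 × 32% = R$26560
  R$44000 × 38% = R$16720
  → R$89800
  Less research credit R$46000 → R$43800

Tentative minimum tax:
  Adjusted income: R$606000 + R$169000 + R$73000 + R$175000 = R$1023000
  Exemption: R$60000 − 20% × (R$1023000 − R$766000) = R$60000 − R$51400 = R$8600
  Base: R$1023000 − R$8600 = R$1014400
  R$1014400 × 13% = R$131872

R$131872 > R$43800, so the tentative minimum tax is the binding amount.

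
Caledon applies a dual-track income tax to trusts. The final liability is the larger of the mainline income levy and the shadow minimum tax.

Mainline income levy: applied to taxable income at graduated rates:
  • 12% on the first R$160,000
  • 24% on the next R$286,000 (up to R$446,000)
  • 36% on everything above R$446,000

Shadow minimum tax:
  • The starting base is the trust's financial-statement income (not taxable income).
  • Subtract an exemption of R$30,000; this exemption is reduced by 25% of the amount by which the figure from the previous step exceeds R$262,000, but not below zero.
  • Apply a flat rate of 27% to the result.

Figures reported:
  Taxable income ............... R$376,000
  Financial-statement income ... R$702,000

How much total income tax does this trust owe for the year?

R$189,540

Shadow minimum tax:
  Base (financial-statement income): R$702,000
  Exemption: 25% × (R$702,000 − R$262,000) = R$110,000 ≥ R$30,000, so the exemption is fully phased out
  Base: R$702,000 − R$0 = R$702,000
  R$702,000 × 27% = R$189,540

Mainline income levy:
  R$160,000 × 12% = R$19,200
  R$216,000 × 24% = R$51,840
  → R$71,040

R$189,540 > R$71,040, so the shadow minimum tax is the binding amount.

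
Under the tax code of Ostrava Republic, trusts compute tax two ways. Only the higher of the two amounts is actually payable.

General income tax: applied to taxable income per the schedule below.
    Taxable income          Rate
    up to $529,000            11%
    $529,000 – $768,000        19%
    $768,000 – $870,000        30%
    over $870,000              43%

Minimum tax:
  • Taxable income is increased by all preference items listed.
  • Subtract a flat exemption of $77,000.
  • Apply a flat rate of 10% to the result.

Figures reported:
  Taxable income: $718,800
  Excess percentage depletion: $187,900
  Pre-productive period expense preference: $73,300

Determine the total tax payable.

$94,252

Minimum tax:
  Adjusted income: $718,800 + $187,900 + $73,300 = $980,000
  Less exemption $77,000 → base $903,000
  $903,000 × 10% = $90,300

General income tax:
  $529,000 × 11% = $58,190
  $189,800 × 19% = $36,062
  → $94,252

$94,252 > $90,300, so the general income tax governs.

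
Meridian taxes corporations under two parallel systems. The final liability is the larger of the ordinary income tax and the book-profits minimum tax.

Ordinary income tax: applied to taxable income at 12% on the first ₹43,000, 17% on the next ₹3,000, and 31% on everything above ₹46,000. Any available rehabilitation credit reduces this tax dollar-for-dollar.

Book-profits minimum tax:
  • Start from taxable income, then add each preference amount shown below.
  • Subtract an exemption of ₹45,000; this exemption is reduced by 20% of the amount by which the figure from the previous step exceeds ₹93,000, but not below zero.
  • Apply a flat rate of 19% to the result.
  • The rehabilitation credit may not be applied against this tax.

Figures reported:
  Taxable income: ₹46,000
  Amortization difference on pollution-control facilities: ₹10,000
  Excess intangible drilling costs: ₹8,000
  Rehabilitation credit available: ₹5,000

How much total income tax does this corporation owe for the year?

Ordinary income tax:
  ₹43,000 × 12% = ₹5,160
  ₹3,000 × 17% = ₹510
  → ₹5,670
  Less rehabilitation credit ₹5,000 → ₹670

Book-profits minimum tax:
  Adjusted income: ₹46,000 + ₹10,000 + ₹8,000 = ₹64,000
  Exemption: ₹64,000 ≤ ₹93,000, so full ₹45,000 applies
  Base: ₹64,000 − ₹45,000 = ₹19,000
  ₹19,000 × 19% = ₹3,610

₹3,610 > ₹670, so the book-profits minimum tax is the binding amount.

₹3,610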